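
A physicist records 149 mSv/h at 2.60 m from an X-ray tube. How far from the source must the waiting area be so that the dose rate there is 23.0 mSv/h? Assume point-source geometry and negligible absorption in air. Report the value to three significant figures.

Applying the 1/r² law, d₂ = d₁·√(I₁/I₂).
I₁/I₂ = 149/23.0 = 6.478, so d₂ = 2.60 × √6.478 = 6.617 m.

6.62 m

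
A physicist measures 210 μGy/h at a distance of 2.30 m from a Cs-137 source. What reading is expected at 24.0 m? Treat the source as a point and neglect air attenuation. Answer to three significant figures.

1.93 μGy/h

By the inverse-square law, the rate at 24.0 m is
210 × (2.30/24.0)² = 210 × 0.009184 = 1.929 μGy/h.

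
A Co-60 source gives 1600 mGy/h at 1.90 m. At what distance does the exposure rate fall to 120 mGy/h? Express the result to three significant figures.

By the inverse-square law, d₂ = d₁·√(I₁/I₂).
I₁/I₂ = 1600/120 = 13.33, so d₂ = 1.90 × √13.33 = 6.937 m.

6.94 m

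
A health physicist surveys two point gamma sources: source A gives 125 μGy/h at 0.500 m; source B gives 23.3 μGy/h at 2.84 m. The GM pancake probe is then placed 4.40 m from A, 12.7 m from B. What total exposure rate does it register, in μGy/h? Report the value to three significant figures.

By superposition, sum each source's inverse-square contribution:
A: 125 × (0.500/4.40)² = 1.614 μGy/h
B: 23.3 × (2.84/12.7)² = 1.165 μGy/h
Total = 1.614 + 1.165 = 2.779 μGy/h.

2.78 μGy/h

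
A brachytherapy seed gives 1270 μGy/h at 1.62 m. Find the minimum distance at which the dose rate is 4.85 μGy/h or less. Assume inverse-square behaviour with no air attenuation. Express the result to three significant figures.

26.2 m

Intensity scales as (d₁/d₂)², so d₂ = d₁·√(I₁/I₂).
I₁/I₂ = 1270/4.85 = 261.9, so d₂ = 1.62 × √261.9 = 26.22 m.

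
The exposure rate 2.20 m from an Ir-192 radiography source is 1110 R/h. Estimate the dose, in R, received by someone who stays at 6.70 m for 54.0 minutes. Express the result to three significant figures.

108 R

By the inverse-square law, rate at 6.70 m:
(2.20/6.70)² = 0.1078, so 1110 × 0.1078 = 119.7 R/h.
Dose = rate × time = 119.7 R/h × 0.9000 h = 107.7 R.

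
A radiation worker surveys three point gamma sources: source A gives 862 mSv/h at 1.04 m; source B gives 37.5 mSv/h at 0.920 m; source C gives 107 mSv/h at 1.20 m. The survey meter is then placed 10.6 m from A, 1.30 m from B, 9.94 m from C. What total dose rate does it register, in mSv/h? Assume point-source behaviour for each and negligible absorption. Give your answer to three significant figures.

28.6 mSv/h

By superposition, sum each source's inverse-square contribution:
A: 862 × (1.04/10.6)² = 8.298 mSv/h
B: 37.5 × (0.920/1.30)² = 18.78 mSv/h
C: 107 × (1.20/9.94)² = 1.559 mSv/h
Total = 8.298 + 18.78 + 1.559 = 28.64 mSv/h.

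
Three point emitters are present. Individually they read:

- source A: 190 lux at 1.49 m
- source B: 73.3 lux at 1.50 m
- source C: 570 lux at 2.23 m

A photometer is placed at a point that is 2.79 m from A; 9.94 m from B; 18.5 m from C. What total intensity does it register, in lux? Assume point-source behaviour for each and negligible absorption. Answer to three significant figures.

64.1 lux

Each source contributes Iᵢ·(dᵢ/rᵢ)²; contributions add.
A: 190 × (1.49/2.79)² = 54.19 lux
B: 73.3 × (1.50/9.94)² = 1.669 lux
C: 570 × (2.23/18.5)² = 8.282 lux
Total = 54.19 + 1.669 + 8.282 = 64.14 lux.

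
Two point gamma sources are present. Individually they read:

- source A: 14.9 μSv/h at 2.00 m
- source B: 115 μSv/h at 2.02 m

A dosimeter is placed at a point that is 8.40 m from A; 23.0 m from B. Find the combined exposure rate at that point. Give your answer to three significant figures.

Each source contributes Iᵢ·(dᵢ/rᵢ)²; contributions add.
A: 14.9 × (2.00/8.40)² = 0.8447 μSv/h
B: 115 × (2.02/23.0)² = 0.8870 μSv/h
Total = 0.8447 + 0.8870 = 1.732 μSv/h.

1.73 μSv/h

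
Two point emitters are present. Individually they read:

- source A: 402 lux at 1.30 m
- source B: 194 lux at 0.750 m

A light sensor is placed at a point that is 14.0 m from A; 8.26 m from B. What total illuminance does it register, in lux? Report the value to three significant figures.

5.07 lux

Each source contributes Iᵢ·(dᵢ/rᵢ)²; contributions add.
A: 402 × (1.30/14.0)² = 3.466 lux
B: 194 × (0.750/8.26)² = 1.599 lux
Total = 3.466 + 1.599 = 5.065 lux.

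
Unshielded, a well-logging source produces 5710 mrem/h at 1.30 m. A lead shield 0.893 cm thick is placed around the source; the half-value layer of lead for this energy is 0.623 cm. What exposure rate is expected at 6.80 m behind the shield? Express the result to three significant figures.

Distance alone: (1.30/6.80)² = 0.03655, so 5710 × 0.03655 = 208.7 mrem/h.
Shield: 0.893/0.623 = 1.433 half-value layers → attenuation 2^(−1.433) = 0.3704.
Combined: 208.7 × 0.3704 = 77.30 mrem/h.

77.3 mrem/h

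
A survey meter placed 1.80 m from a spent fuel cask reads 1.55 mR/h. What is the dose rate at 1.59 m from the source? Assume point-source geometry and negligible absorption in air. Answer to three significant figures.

By the inverse-square law, scaling from 1.80 m to 1.59 m:
1.55 × (1.80/1.59)² = 1.55 × 1.282 = 1.987 mR/h.

1.99 mR/h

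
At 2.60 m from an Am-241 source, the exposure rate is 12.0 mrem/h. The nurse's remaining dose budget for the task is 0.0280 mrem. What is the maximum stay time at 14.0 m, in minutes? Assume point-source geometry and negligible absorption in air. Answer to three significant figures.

Since intensity falls as 1/r², rate at 14.0 m:
12.0 × (2.60/14.0)² = 12.0 × 0.03449 = 0.4139 mrem/h.
Stay time = 0.0280 mrem ÷ 0.4139 mrem/h = 0.06765 h = 4.059 min.

4.06 min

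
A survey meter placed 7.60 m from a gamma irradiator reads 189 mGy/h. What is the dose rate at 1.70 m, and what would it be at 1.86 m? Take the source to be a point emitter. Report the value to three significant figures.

By the inverse-square law,
At 1.70 m: (7.60/1.70)² = 19.99, so 189 × 19.99 = 3778 mGy/h
At 1.86 m: 3778 × (1.70/1.86)² = 3778 × 0.8354 = 3156 mGy/h.

3780 mGy/h; 3160 mGy/h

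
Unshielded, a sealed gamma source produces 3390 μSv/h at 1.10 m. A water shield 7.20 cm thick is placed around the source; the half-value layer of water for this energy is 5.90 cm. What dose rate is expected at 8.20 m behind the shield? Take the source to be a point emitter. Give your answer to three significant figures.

Distance alone: (1.10/8.20)² = 0.01800, so 3390 × 0.01800 = 61.02 μSv/h.
Shield: 7.20/5.90 = 1.220 half-value layers → attenuation 2^(−1.220) = 0.4293.
Combined: 61.02 × 0.4293 = 26.20 μSv/h.

26.2 μSv/h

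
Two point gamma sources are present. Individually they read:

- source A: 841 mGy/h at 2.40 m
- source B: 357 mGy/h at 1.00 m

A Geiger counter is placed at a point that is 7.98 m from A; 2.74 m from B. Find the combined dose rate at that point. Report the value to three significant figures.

Each source contributes Iᵢ·(dᵢ/rᵢ)²; contributions add.
A: 841 × (2.40/7.98)² = 76.07 mGy/h
B: 357 × (1.00/2.74)² = 47.55 mGy/h
Total = 76.07 + 47.55 = 123.6 mGy/h.

124 mGy/h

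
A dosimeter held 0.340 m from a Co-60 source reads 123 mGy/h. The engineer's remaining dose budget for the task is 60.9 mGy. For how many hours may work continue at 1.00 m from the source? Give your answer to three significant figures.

Since intensity falls as 1/r², rate at 1.00 m:
(0.340/1.00)² = 0.1156, so 123 × 0.1156 = 14.22 mGy/h.
Stay time = 60.9 mGy ÷ 14.22 mGy/h = 4.283 h.

4.28 h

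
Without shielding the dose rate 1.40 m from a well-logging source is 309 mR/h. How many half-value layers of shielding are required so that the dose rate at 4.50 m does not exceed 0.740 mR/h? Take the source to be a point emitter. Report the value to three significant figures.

5.34 half-value layers

At 4.50 m, distance alone gives (1.40/4.50)² = 0.09679, so 309 × 0.09679 = 29.91 mR/h.
Further attenuation needed: 29.91/0.740 = 40.42.
n = log₂(40.42) = 5.337 half-value layers.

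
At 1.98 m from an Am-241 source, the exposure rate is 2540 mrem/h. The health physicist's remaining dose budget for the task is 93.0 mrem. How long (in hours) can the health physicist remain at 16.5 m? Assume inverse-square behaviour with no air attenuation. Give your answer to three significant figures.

Applying the 1/r² law, rate at 16.5 m:
(1.98/16.5)² = 0.01440, so 2540 × 0.01440 = 36.58 mrem/h.
Stay time = 93.0 mrem ÷ 36.58 mrem/h = 2.542 h.

2.54 h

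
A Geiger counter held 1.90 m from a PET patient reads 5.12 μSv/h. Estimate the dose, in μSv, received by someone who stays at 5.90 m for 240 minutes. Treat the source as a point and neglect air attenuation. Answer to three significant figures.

2.12 μSv

By the inverse-square law, rate at 5.90 m:
(1.90/5.90)² = 0.1037, so 5.12 × 0.1037 = 0.5309 μSv/h.
Dose = rate × time = 0.5309 μSv/h × 4.000 h = 2.124 μSv.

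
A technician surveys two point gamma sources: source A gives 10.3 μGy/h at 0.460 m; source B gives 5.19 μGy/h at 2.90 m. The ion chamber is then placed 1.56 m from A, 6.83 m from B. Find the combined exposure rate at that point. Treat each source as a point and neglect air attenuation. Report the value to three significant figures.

By superposition, sum each source's inverse-square contribution:
A: 10.3 × (0.460/1.56)² = 0.8956 μGy/h
B: 5.19 × (2.90/6.83)² = 0.9357 μGy/h
Total = 0.8956 + 0.9357 = 1.831 μGy/h.

1.83 μGy/h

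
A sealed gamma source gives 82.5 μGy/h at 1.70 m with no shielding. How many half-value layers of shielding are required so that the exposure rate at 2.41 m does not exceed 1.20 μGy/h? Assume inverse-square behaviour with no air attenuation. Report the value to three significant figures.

At 2.41 m, distance alone gives 82.5 × (1.70/2.41)² = 82.5 × 0.4976 = 41.05 μGy/h.
Further attenuation needed: 41.05/1.20 = 34.21.
n = log₂(34.21) = 5.096 half-value layers.

5.10 half-value layers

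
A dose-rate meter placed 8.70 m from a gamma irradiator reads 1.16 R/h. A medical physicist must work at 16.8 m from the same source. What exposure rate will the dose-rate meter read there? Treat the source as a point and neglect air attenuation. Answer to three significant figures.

0.311 R/h

Intensity scales as (d₁/d₂)², so scaling from 8.70 m to 16.8 m:
(8.70/16.8)² = 0.2682, so 1.16 × 0.2682 = 0.3111 R/h.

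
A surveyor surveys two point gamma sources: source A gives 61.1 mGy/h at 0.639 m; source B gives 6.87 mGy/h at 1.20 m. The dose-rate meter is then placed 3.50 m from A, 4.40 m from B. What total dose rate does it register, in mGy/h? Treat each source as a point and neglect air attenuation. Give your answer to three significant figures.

By superposition, sum each source's inverse-square contribution:
A: 61.1 × (0.639/3.50)² = 2.037 mGy/h
B: 6.87 × (1.20/4.40)² = 0.5110 mGy/h
Total = 2.037 + 0.5110 = 2.548 mGy/h.

2.55 mGy/h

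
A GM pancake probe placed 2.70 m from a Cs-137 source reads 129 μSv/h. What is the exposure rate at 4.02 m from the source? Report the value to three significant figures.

Applying the 1/r² law, scaling from 2.70 m to 4.02 m:
(2.70/4.02)² = 0.4511, so 129 × 0.4511 = 58.19 μSv/h.

58.2 μSv/h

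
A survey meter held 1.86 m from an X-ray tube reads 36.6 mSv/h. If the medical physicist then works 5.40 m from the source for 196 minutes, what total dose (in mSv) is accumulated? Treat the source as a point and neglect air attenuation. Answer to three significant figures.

Using I₁d₁² = I₂d₂², rate at 5.40 m:
(1.86/5.40)² = 0.1186, so 36.6 × 0.1186 = 4.341 mSv/h.
Dose = rate × time = 4.341 mSv/h × 3.267 h = 14.18 mSv.

14.2 mSv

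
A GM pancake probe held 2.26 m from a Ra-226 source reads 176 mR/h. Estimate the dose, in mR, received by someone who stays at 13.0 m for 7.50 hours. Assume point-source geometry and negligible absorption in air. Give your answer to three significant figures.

39.9 mR

By the inverse-square law, rate at 13.0 m:
176 × (2.26/13.0)² = 176 × 0.03022 = 5.319 mR/h.
Dose = rate × time = 5.319 mR/h × 7.500 h = 39.89 mR.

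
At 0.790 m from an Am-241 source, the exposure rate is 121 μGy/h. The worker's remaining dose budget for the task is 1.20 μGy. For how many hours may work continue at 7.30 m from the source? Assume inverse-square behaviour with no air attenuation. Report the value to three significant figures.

Intensity scales as (d₁/d₂)², so rate at 7.30 m:
121 × (0.790/7.30)² = 121 × 0.01171 = 1.417 μGy/h.
Stay time = 1.20 μGy ÷ 1.417 μGy/h = 0.8469 h.

0.847 h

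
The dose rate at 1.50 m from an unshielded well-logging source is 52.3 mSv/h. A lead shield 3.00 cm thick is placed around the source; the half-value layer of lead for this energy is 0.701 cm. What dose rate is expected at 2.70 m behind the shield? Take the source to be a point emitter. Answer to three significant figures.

Distance alone: 52.3 × (1.50/2.70)² = 52.3 × 0.3086 = 16.14 mSv/h.
Shield: 3.00/0.701 = 4.280 half-value layers → attenuation 2^(−4.280) = 0.05147.
Combined: 16.14 × 0.05147 = 0.8307 mSv/h.

0.831 mSv/h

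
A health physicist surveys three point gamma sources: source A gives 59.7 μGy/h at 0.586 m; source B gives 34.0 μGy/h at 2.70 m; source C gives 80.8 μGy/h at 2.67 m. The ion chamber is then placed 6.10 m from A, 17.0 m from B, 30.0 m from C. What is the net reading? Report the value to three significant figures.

By superposition, sum each source's inverse-square contribution:
A: 59.7 × (0.586/6.10)² = 0.5509 μGy/h
B: 34.0 × (2.70/17.0)² = 0.8576 μGy/h
C: 80.8 × (2.67/30.0)² = 0.6400 μGy/h
Total = 0.5509 + 0.8576 + 0.6400 = 2.048 μGy/h.

2.05 μGy/h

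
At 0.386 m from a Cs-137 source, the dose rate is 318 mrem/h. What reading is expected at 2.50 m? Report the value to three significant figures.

7.58 mrem/h

By the inverse-square law, the rate at 2.50 m is
318 × (0.386/2.50)² = 318 × 0.02384 = 7.581 mrem/h.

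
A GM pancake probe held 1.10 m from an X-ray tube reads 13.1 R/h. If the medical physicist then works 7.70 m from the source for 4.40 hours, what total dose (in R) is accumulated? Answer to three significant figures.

1.18 R

Using I₁d₁² = I₂d₂², rate at 7.70 m:
13.1 × (1.10/7.70)² = 13.1 × 0.02041 = 0.2674 R/h.
Dose = rate × time = 0.2674 R/h × 4.400 h = 1.177 R.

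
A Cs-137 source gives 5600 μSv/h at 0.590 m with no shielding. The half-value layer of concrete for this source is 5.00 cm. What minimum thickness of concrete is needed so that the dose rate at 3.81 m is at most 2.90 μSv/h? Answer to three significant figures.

27.7 cm

At 3.81 m, distance alone gives 5600 × (0.590/3.81)² = 5600 × 0.02398 = 134.3 μSv/h.
Further attenuation needed: 134.3/2.90 = 46.31.
n = log₂(46.31) = 5.533 half-value layers.
Thickness = 5.533 × 5.00 cm = 27.67 cm.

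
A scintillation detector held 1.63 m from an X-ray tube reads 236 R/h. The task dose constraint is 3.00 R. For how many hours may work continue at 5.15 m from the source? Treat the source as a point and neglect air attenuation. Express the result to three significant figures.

Intensity scales as (d₁/d₂)², so rate at 5.15 m:
236 × (1.63/5.15)² = 236 × 0.1002 = 23.65 R/h.
Stay time = 3.00 R ÷ 23.65 R/h = 0.1268 h.

0.127 h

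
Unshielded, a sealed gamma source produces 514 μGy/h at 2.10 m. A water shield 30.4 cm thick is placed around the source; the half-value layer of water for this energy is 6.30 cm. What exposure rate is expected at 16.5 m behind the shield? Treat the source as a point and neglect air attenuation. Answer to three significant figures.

0.294 μGy/h

Distance alone: (2.10/16.5)² = 0.01620, so 514 × 0.01620 = 8.327 μGy/h.
Shield: 30.4/6.30 = 4.825 half-value layers → attenuation 2^(−4.825) = 0.03528.
Combined: 8.327 × 0.03528 = 0.2938 μGy/h.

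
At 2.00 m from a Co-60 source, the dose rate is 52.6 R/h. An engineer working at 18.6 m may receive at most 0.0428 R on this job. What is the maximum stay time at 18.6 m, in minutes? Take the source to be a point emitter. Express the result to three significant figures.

4.22 min

Since intensity falls as 1/r², rate at 18.6 m:
52.6 × (2.00/18.6)² = 52.6 × 0.01156 = 0.6081 R/h.
Stay time = 0.0428 R ÷ 0.6081 R/h = 0.07038 h = 4.223 min.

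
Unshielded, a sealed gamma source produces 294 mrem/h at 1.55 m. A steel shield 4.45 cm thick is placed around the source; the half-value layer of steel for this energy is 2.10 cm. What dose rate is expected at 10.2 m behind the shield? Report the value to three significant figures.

Distance alone: 294 × (1.55/10.2)² = 294 × 0.02309 = 6.788 mrem/h.
Shield: 4.45/2.10 = 2.119 half-value layers → attenuation 2^(−2.119) = 0.2302.
Combined: 6.788 × 0.2302 = 1.563 mrem/h.

1.56 mrem/h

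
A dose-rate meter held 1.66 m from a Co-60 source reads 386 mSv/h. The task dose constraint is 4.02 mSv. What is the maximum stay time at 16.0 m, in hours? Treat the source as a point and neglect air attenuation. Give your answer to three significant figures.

Using I₁d₁² = I₂d₂², rate at 16.0 m:
386 × (1.66/16.0)² = 386 × 0.01076 = 4.153 mSv/h.
Stay time = 4.02 mSv ÷ 4.153 mSv/h = 0.9680 h.

0.968 h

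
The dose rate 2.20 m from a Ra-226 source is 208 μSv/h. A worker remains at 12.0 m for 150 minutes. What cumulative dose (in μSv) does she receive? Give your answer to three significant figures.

17.5 μSv

Applying the 1/r² law, rate at 12.0 m:
208 × (2.20/12.0)² = 208 × 0.03361 = 6.991 μSv/h.
Dose = rate × time = 6.991 μSv/h × 2.500 h = 17.48 μSv.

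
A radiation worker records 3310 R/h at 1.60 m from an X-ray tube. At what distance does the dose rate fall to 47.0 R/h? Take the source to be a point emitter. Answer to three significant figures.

Intensity scales as (d₁/d₂)², so d₂ = d₁·√(I₁/I₂).
I₁/I₂ = 3310/47.0 = 70.43, so d₂ = 1.60 × √70.43 = 13.43 m.

13.4 m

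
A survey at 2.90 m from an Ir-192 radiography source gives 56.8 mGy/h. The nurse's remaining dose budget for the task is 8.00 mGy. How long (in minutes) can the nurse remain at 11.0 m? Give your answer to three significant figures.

122 min

Using I₁d₁² = I₂d₂², rate at 11.0 m:
(2.90/11.0)² = 0.06950, so 56.8 × 0.06950 = 3.948 mGy/h.
Stay time = 8.00 mGy ÷ 3.948 mGy/h = 2.026 h = 121.6 min.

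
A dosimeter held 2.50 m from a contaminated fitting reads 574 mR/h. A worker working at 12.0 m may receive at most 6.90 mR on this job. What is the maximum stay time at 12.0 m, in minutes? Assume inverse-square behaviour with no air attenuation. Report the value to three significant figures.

Since intensity falls as 1/r², rate at 12.0 m:
574 × (2.50/12.0)² = 574 × 0.04340 = 24.91 mR/h.
Stay time = 6.90 mR ÷ 24.91 mR/h = 0.2770 h = 16.62 min.

16.6 min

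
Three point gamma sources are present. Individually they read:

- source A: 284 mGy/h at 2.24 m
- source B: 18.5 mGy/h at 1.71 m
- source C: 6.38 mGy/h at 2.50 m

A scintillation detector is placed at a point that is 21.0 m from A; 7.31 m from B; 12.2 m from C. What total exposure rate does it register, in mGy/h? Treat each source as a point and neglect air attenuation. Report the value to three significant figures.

4.51 mGy/h

Each source contributes Iᵢ·(dᵢ/rᵢ)²; contributions add.
A: 284 × (2.24/21.0)² = 3.231 mGy/h
B: 18.5 × (1.71/7.31)² = 1.012 mGy/h
C: 6.38 × (2.50/12.2)² = 0.2679 mGy/h
Total = 3.231 + 1.012 + 0.2679 = 4.511 mGy/h.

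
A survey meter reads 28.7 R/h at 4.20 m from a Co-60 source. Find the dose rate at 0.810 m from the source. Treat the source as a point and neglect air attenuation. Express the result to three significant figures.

772 R/h

By the inverse-square law, the rate at 0.810 m is
(4.20/0.810)² = 26.89, so 28.7 × 26.89 = 771.7 R/h.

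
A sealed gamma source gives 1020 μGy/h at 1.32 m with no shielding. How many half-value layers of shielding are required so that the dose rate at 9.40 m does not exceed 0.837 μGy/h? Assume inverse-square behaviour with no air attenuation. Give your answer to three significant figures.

4.59 half-value layers

At 9.40 m, distance alone gives (1.32/9.40)² = 0.01972, so 1020 × 0.01972 = 20.11 μGy/h.
Further attenuation needed: 20.11/0.837 = 24.03.
n = log₂(24.03) = 4.587 half-value layers.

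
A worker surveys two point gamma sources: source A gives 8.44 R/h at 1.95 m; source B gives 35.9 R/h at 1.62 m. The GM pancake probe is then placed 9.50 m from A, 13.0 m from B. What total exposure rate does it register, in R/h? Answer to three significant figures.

By superposition, sum each source's inverse-square contribution:
A: 8.44 × (1.95/9.50)² = 0.3556 R/h
B: 35.9 × (1.62/13.0)² = 0.5575 R/h
Total = 0.3556 + 0.5575 = 0.9131 R/h.

0.913 R/h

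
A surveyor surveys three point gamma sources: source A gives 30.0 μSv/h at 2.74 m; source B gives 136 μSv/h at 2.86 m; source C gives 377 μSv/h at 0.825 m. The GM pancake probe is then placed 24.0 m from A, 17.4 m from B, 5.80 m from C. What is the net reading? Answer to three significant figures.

By superposition, sum each source's inverse-square contribution:
A: 30.0 × (2.74/24.0)² = 0.3910 μSv/h
B: 136 × (2.86/17.4)² = 3.674 μSv/h
C: 377 × (0.825/5.80)² = 7.628 μSv/h
Total = 0.3910 + 3.674 + 7.628 = 11.69 μSv/h.

11.7 μSv/h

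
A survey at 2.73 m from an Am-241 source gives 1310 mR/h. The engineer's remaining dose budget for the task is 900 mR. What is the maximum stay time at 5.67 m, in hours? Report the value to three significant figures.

2.96 h

Applying the 1/r² law, rate at 5.67 m:
(2.73/5.67)² = 0.2318, so 1310 × 0.2318 = 303.7 mR/h.
Stay time = 900 mR ÷ 303.7 mR/h = 2.963 h.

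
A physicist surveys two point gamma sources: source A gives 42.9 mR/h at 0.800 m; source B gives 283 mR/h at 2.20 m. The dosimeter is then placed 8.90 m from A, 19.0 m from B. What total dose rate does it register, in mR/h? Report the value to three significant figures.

4.14 mR/h

By superposition, sum each source's inverse-square contribution:
A: 42.9 × (0.800/8.90)² = 0.3466 mR/h
B: 283 × (2.20/19.0)² = 3.794 mR/h
Total = 0.3466 + 3.794 = 4.141 mR/h.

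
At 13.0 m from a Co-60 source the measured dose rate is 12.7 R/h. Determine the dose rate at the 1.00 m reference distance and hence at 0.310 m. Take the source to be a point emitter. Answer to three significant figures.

2150 R/h; 22300 R/h

Intensity scales as (d₁/d₂)², so
At 1.00 m: (13.0/1.00)² = 169.0, so 12.7 × 169.0 = 2146 R/h
At 0.310 m: 2146 × (1.00/0.310)² = 2146 × 10.41 = 22340 R/h.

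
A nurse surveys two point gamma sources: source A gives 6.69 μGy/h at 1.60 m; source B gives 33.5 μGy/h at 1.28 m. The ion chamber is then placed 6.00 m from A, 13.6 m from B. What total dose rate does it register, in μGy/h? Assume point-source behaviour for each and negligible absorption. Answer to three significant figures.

By superposition, sum each source's inverse-square contribution:
A: 6.69 × (1.60/6.00)² = 0.4757 μGy/h
B: 33.5 × (1.28/13.6)² = 0.2967 μGy/h
Total = 0.4757 + 0.2967 = 0.7724 μGy/h.

0.772 μGy/h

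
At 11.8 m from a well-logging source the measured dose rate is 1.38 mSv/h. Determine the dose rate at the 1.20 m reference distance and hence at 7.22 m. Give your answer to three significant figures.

133 mSv/h; 3.69 mSv/h

Since intensity falls as 1/r²,
At 1.20 m: 1.38 × (11.8/1.20)² = 1.38 × 96.69 = 133.4 mSv/h
At 7.22 m: 133.4 × (1.20/7.22)² = 133.4 × 0.02762 = 3.685 mSv/h.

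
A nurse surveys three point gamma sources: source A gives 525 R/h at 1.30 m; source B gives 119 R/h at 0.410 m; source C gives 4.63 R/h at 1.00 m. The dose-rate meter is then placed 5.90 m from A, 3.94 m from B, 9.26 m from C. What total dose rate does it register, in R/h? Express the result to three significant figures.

By superposition, sum each source's inverse-square contribution:
A: 525 × (1.30/5.90)² = 25.49 R/h
B: 119 × (0.410/3.94)² = 1.289 R/h
C: 4.63 × (1.00/9.26)² = 0.05400 R/h
Total = 25.49 + 1.289 + 0.05400 = 26.83 R/h.

26.8 R/h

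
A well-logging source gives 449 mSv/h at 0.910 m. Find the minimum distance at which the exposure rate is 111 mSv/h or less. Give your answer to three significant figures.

1.83 m

Using I₁d₁² = I₂d₂², d₂ = d₁·√(I₁/I₂).
I₁/I₂ = 449/111 = 4.045, so d₂ = 0.910 × √4.045 = 1.830 m.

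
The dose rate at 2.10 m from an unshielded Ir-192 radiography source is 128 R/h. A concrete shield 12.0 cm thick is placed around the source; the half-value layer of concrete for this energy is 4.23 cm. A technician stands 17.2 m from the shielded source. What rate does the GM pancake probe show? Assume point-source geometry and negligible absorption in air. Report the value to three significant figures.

0.267 R/h

Distance alone: 128 × (2.10/17.2)² = 128 × 0.01491 = 1.908 R/h.
Shield: 12.0/4.23 = 2.837 half-value layers → attenuation 2^(−2.837) = 0.1400.
Combined: 1.908 × 0.1400 = 0.2671 R/h.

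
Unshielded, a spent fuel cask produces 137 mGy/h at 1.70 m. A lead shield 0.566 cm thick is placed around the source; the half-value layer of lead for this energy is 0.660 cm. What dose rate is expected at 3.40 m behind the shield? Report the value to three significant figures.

18.9 mGy/h

Distance alone: (1.70/3.40)² = 0.2500, so 137 × 0.2500 = 34.25 mGy/h.
Shield: 0.566/0.660 = 0.8576 half-value layers → attenuation 2^(−0.8576) = 0.5519.
Combined: 34.25 × 0.5519 = 18.90 mGy/h.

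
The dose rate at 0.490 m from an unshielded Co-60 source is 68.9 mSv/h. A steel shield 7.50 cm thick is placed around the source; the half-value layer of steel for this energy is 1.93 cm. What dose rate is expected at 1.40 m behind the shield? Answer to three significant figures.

0.571 mSv/h

Distance alone: 68.9 × (0.490/1.40)² = 68.9 × 0.1225 = 8.440 mSv/h.
Shield: 7.50/1.93 = 3.886 half-value layers → attenuation 2^(−3.886) = 0.06764.
Combined: 8.440 × 0.06764 = 0.5709 mSv/h.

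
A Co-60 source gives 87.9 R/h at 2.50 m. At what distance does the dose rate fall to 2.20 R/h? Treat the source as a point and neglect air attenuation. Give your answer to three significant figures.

Applying the 1/r² law, d₂ = d₁·√(I₁/I₂).
I₁/I₂ = 87.9/2.20 = 39.95, so d₂ = 2.50 × √39.95 = 15.80 m.

15.8 m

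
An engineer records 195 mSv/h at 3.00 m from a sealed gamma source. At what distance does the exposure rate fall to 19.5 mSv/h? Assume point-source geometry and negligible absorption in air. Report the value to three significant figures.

Using I₁d₁² = I₂d₂², d₂ = d₁·√(I₁/I₂).
I₁/I₂ = 195/19.5 = 10.00, so d₂ = 3.00 × √10.00 = 9.487 m.

9.49 m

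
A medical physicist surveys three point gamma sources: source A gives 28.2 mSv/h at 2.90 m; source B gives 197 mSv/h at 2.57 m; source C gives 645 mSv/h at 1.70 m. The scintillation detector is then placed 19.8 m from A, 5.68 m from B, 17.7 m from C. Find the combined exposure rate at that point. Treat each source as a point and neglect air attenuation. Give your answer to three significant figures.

Each source contributes Iᵢ·(dᵢ/rᵢ)²; contributions add.
A: 28.2 × (2.90/19.8)² = 0.6049 mSv/h
B: 197 × (2.57/5.68)² = 40.33 mSv/h
C: 645 × (1.70/17.7)² = 5.950 mSv/h
Total = 0.6049 + 40.33 + 5.950 = 46.88 mSv/h.

46.9 mSv/h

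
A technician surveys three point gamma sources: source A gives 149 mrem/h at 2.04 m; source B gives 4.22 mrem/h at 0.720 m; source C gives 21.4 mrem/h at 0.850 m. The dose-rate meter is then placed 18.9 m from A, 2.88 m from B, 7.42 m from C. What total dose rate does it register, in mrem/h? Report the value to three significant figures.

Each source contributes Iᵢ·(dᵢ/rᵢ)²; contributions add.
A: 149 × (2.04/18.9)² = 1.736 mrem/h
B: 4.22 × (0.720/2.88)² = 0.2637 mrem/h
C: 21.4 × (0.850/7.42)² = 0.2808 mrem/h
Total = 1.736 + 0.2637 + 0.2808 = 2.280 mrem/h.

2.28 mrem/h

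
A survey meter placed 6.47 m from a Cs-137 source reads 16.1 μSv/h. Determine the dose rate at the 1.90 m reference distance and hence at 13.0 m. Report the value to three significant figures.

187 μSv/h; 3.99 μSv/h

By the inverse-square law,
At 1.90 m: 16.1 × (6.47/1.90)² = 16.1 × 11.60 = 186.8 μSv/h
At 13.0 m: (1.90/13.0)² = 0.02136, so 186.8 × 0.02136 = 3.990 μSv/h.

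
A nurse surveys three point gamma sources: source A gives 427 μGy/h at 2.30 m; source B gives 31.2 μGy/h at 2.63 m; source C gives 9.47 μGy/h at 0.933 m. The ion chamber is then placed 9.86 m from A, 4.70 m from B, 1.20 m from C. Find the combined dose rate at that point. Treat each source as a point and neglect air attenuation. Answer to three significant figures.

By superposition, sum each source's inverse-square contribution:
A: 427 × (2.30/9.86)² = 23.23 μGy/h
B: 31.2 × (2.63/4.70)² = 9.769 μGy/h
C: 9.47 × (0.933/1.20)² = 5.725 μGy/h
Total = 23.23 + 9.769 + 5.725 = 38.72 μGy/h.

38.7 μGy/h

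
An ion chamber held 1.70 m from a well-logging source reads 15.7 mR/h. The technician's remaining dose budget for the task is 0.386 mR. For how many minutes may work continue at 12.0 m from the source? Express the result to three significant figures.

Intensity scales as (d₁/d₂)², so rate at 12.0 m:
(1.70/12.0)² = 0.02007, so 15.7 × 0.02007 = 0.3151 mR/h.
Stay time = 0.386 mR ÷ 0.3151 mR/h = 1.225 h = 73.50 min.

73.5 min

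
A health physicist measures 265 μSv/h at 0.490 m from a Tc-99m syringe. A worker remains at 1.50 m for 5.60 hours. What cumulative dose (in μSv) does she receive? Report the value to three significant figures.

158 μSv

By the inverse-square law, rate at 1.50 m:
(0.490/1.50)² = 0.1067, so 265 × 0.1067 = 28.28 μSv/h.
Dose = rate × time = 28.28 μSv/h × 5.600 h = 158.4 μSv.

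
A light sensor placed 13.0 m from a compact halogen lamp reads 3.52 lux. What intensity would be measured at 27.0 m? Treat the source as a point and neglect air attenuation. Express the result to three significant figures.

Intensity scales as (d₁/d₂)², so scaling from 13.0 m to 27.0 m:
3.52 × (13.0/27.0)² = 3.52 × 0.2318 = 0.8159 lux.

0.816 lux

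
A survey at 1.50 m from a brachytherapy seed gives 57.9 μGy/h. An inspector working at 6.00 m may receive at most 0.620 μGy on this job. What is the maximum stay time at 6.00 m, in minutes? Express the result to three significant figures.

Since intensity falls as 1/r², rate at 6.00 m:
(1.50/6.00)² = 0.06250, so 57.9 × 0.06250 = 3.619 μGy/h.
Stay time = 0.620 μGy ÷ 3.619 μGy/h = 0.1713 h = 10.28 min.

10.3 min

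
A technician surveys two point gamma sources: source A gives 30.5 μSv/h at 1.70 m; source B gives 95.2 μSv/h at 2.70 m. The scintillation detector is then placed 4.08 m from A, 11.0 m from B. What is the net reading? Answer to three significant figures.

By superposition, sum each source's inverse-square contribution:
A: 30.5 × (1.70/4.08)² = 5.295 μSv/h
B: 95.2 × (2.70/11.0)² = 5.736 μSv/h
Total = 5.295 + 5.736 = 11.03 μSv/h.

11.0 μSv/h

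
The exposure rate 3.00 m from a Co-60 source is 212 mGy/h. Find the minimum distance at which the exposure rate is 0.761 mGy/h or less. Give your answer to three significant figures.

50.1 m

Applying the 1/r² law, d₂ = d₁·√(I₁/I₂).
I₁/I₂ = 212/0.761 = 278.6, so d₂ = 3.00 × √278.6 = 50.07 m.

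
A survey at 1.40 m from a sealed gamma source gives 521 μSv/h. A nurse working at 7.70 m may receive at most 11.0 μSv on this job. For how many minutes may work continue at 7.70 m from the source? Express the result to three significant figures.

38.3 min

Intensity scales as (d₁/d₂)², so rate at 7.70 m:
(1.40/7.70)² = 0.03306, so 521 × 0.03306 = 17.22 μSv/h.
Stay time = 11.0 μSv ÷ 17.22 μSv/h = 0.6388 h = 38.33 min.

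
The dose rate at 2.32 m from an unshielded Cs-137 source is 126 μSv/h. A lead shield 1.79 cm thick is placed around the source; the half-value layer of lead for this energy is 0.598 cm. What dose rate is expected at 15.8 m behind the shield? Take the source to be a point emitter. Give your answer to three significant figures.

0.341 μSv/h

Distance alone: (2.32/15.8)² = 0.02156, so 126 × 0.02156 = 2.717 μSv/h.
Shield: 1.79/0.598 = 2.993 half-value layers → attenuation 2^(−2.993) = 0.1256.
Combined: 2.717 × 0.1256 = 0.3413 μSv/h.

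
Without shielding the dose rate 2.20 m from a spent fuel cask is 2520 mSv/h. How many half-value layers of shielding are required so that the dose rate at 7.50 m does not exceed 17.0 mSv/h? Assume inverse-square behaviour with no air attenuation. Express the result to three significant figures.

3.67 half-value layers

At 7.50 m, distance alone gives (2.20/7.50)² = 0.08604, so 2520 × 0.08604 = 216.8 mSv/h.
Further attenuation needed: 216.8/17.0 = 12.75.
n = log₂(12.75) = 3.672 half-value layers.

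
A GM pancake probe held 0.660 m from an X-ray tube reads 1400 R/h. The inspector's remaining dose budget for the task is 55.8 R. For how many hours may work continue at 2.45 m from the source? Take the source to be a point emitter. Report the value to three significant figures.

0.549 h

Using I₁d₁² = I₂d₂², rate at 2.45 m:
1400 × (0.660/2.45)² = 1400 × 0.07257 = 101.6 R/h.
Stay time = 55.8 R ÷ 101.6 R/h = 0.5492 h.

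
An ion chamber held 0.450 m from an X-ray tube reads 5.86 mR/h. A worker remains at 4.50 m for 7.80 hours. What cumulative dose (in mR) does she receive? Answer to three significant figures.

0.457 mR

Intensity scales as (d₁/d₂)², so rate at 4.50 m:
5.86 × (0.450/4.50)² = 5.86 × 0.01000 = 0.05860 mR/h.
Dose = rate × time = 0.05860 mR/h × 7.800 h = 0.4571 mR.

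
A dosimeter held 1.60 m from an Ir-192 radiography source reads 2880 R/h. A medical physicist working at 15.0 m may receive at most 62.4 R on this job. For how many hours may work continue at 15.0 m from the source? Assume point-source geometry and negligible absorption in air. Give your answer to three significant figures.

1.90 h

Using I₁d₁² = I₂d₂², rate at 15.0 m:
(1.60/15.0)² = 0.01138, so 2880 × 0.01138 = 32.77 R/h.
Stay time = 62.4 R ÷ 32.77 R/h = 1.904 h.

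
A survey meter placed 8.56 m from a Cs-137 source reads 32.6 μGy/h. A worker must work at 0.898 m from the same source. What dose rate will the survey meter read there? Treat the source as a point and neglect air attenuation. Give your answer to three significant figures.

Intensity scales as (d₁/d₂)², so scaling from 8.56 m to 0.898 m:
(8.56/0.898)² = 90.86, so 32.6 × 90.86 = 2962 μGy/h.

2960 μGy/h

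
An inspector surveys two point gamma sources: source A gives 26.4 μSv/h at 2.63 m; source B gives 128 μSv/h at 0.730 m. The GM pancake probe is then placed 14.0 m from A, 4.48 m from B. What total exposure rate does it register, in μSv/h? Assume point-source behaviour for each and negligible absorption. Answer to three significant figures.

Each source contributes Iᵢ·(dᵢ/rᵢ)²; contributions add.
A: 26.4 × (2.63/14.0)² = 0.9317 μSv/h
B: 128 × (0.730/4.48)² = 3.399 μSv/h
Total = 0.9317 + 3.399 = 4.331 μSv/h.

4.33 μSv/h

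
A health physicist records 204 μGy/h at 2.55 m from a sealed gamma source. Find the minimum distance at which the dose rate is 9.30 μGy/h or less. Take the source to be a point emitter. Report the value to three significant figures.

11.9 m

Since intensity falls as 1/r², d₂ = d₁·√(I₁/I₂).
I₁/I₂ = 204/9.30 = 21.94, so d₂ = 2.55 × √21.94 = 11.94 m.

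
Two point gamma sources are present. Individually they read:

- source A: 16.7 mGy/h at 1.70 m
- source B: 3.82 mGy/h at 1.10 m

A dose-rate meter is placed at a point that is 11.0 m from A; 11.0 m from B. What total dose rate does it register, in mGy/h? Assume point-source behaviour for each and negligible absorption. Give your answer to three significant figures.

0.437 mGy/h

Each source contributes Iᵢ·(dᵢ/rᵢ)²; contributions add.
A: 16.7 × (1.70/11.0)² = 0.3989 mGy/h
B: 3.82 × (1.10/11.0)² = 0.03820 mGy/h
Total = 0.3989 + 0.03820 = 0.4371 mGy/h.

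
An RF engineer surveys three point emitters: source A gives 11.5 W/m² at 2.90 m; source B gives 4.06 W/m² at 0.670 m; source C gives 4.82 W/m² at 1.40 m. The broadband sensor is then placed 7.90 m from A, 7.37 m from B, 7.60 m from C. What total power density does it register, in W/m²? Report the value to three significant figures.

1.75 W/m²

By superposition, sum each source's inverse-square contribution:
A: 11.5 × (2.90/7.90)² = 1.550 W/m²
B: 4.06 × (0.670/7.37)² = 0.03355 W/m²
C: 4.82 × (1.40/7.60)² = 0.1636 W/m²
Total = 1.550 + 0.03355 + 0.1636 = 1.747 W/m².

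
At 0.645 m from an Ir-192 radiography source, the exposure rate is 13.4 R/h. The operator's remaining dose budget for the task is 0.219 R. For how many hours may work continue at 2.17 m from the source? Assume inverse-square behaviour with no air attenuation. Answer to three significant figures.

0.185 h

By the inverse-square law, rate at 2.17 m:
13.4 × (0.645/2.17)² = 13.4 × 0.08835 = 1.184 R/h.
Stay time = 0.219 R ÷ 1.184 R/h = 0.1850 h.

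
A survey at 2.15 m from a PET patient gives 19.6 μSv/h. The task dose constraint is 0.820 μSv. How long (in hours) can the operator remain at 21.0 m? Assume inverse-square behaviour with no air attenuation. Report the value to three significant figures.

Since intensity falls as 1/r², rate at 21.0 m:
(2.15/21.0)² = 0.01048, so 19.6 × 0.01048 = 0.2054 μSv/h.
Stay time = 0.820 μSv ÷ 0.2054 μSv/h = 3.992 h.

3.99 h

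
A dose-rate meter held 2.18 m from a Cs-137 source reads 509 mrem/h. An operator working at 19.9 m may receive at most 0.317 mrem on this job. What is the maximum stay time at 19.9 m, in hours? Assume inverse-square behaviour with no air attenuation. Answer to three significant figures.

Using I₁d₁² = I₂d₂², rate at 19.9 m:
(2.18/19.9)² = 0.01200, so 509 × 0.01200 = 6.108 mrem/h.
Stay time = 0.317 mrem ÷ 6.108 mrem/h = 0.05190 h.

0.0519 h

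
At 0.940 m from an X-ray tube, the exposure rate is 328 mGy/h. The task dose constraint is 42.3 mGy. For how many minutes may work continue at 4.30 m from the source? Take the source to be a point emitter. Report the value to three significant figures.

Applying the 1/r² law, rate at 4.30 m:
328 × (0.940/4.30)² = 328 × 0.04779 = 15.68 mGy/h.
Stay time = 42.3 mGy ÷ 15.68 mGy/h = 2.698 h = 161.9 min.

162 min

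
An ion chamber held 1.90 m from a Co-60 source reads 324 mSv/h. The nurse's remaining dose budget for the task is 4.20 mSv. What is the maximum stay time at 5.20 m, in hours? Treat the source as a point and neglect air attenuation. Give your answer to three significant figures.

Using I₁d₁² = I₂d₂², rate at 5.20 m:
324 × (1.90/5.20)² = 324 × 0.1335 = 43.25 mSv/h.
Stay time = 4.20 mSv ÷ 43.25 mSv/h = 0.09711 h.

0.0971 h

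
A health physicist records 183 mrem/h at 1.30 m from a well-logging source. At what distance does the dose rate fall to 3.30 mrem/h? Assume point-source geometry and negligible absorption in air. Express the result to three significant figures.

9.68 m

By the inverse-square law, d₂ = d₁·√(I₁/I₂).
I₁/I₂ = 183/3.30 = 55.45, so d₂ = 1.30 × √55.45 = 9.680 m.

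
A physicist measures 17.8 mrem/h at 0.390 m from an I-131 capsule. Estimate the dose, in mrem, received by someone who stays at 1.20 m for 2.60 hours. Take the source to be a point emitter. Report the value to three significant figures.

Using I₁d₁² = I₂d₂², rate at 1.20 m:
17.8 × (0.390/1.20)² = 17.8 × 0.1056 = 1.880 mrem/h.
Dose = rate × time = 1.880 mrem/h × 2.600 h = 4.888 mrem.

4.89 mrem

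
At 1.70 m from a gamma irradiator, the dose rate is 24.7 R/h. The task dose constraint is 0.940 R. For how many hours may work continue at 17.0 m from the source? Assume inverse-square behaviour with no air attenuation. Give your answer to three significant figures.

3.81 h

Using I₁d₁² = I₂d₂², rate at 17.0 m:
(1.70/17.0)² = 0.01000, so 24.7 × 0.01000 = 0.2470 R/h.
Stay time = 0.940 R ÷ 0.2470 R/h = 3.806 h.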